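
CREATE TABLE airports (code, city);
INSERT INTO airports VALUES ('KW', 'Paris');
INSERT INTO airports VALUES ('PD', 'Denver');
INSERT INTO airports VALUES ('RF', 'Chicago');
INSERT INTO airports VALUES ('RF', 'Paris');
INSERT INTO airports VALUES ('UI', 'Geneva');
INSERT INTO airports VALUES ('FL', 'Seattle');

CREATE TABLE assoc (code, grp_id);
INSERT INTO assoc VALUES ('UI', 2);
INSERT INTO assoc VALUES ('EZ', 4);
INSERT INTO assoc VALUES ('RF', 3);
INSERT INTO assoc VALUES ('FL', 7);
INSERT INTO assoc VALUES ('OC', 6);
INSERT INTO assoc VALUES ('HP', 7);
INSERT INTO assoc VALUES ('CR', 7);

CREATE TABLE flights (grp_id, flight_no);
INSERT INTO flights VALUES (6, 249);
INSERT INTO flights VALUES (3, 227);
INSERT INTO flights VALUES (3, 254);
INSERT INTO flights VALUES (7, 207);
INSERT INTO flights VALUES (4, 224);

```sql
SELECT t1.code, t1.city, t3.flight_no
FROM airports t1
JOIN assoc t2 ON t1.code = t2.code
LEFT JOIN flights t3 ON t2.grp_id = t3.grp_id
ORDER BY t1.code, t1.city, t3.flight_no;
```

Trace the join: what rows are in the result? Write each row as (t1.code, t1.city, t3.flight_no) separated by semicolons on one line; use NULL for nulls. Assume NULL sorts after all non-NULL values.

(FL, Seattle, 207); (RF, Chicago, 227); (RF, Chicago, 254); (RF, Paris, 227); (RF, Paris, 254); (UI, Geneva, NULL)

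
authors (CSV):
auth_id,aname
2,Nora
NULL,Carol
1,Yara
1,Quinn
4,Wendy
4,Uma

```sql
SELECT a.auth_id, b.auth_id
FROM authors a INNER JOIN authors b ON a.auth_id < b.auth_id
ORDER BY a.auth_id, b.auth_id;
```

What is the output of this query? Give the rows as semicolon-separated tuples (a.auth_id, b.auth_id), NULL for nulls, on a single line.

(1, 2); (1, 2); (1, 4); (1, 4); (1, 4); (1, 4); (2, 4); (2, 4)

INNER JOIN keeps only pairs where the ON condition holds.
Matching on a.auth_id < b.auth_id. A NULL in a compared column never satisfies the condition.
- auth_id=2: 2 matching b row(s), so 2 row(s) emitted.
- auth_id=NULL: no matching b row, dropped.
- auth_id=1: 3 matching b row(s), so 3 row(s) emitted.
- auth_id=1: 3 matching b row(s), so 3 row(s) emitted.
- auth_id=4: no matching b row, dropped.
- auth_id=4: no matching b row, dropped.
After projecting and ordering:
a.auth_id | b.auth_id
1 | 2
1 | 2
1 | 4
1 | 4
1 | 4
1 | 4
2 | 4
2 | 4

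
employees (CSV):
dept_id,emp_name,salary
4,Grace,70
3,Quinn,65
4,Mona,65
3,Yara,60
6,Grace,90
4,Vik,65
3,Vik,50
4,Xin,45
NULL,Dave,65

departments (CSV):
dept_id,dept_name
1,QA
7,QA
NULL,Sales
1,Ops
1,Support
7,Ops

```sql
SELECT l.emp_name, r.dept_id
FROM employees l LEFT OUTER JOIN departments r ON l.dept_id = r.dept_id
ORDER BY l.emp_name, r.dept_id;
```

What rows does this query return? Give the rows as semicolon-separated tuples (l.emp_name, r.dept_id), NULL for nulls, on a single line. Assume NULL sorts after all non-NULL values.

(Dave, NULL); (Grace, NULL); (Grace, NULL); (Mona, NULL); (Quinn, NULL); (Vik, NULL); (Vik, NULL); (Xin, NULL); (Yara, NULL)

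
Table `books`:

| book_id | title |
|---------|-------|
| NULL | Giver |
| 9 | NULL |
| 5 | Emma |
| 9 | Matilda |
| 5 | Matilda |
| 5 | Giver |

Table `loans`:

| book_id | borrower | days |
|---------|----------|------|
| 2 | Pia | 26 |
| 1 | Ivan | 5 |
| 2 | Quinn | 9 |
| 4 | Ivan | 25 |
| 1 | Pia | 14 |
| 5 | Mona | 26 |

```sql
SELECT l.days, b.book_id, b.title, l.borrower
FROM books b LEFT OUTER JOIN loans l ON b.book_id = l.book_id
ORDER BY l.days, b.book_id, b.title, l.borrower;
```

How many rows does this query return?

6

LEFT JOIN keeps every row from `books`; unmatched rows get NULL for `loans`'s columns.
Matching on b.book_id = l.book_id. A NULL in a compared column never satisfies the condition.
Matched pairs: 3; unmatched b rows kept: 3.
Total: 3 matched + 3 padded = 6 rows.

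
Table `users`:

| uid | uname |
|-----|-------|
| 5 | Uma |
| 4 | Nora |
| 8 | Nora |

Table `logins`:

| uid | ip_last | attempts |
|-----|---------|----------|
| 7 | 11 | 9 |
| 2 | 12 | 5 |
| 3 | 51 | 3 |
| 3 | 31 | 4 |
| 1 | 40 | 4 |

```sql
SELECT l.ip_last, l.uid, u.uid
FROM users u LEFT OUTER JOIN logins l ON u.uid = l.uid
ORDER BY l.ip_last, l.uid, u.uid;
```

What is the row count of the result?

LEFT JOIN keeps every row from `users`; unmatched rows get NULL for `logins`'s columns.
Matching on u.uid = l.uid.
- u (uid=5) has no partner → padded with NULL.
- u (uid=4) has no partner → padded with NULL.
- u (uid=8) has no partner → padded with NULL.
Total: 0 matched + 3 padded = 3 rows.

3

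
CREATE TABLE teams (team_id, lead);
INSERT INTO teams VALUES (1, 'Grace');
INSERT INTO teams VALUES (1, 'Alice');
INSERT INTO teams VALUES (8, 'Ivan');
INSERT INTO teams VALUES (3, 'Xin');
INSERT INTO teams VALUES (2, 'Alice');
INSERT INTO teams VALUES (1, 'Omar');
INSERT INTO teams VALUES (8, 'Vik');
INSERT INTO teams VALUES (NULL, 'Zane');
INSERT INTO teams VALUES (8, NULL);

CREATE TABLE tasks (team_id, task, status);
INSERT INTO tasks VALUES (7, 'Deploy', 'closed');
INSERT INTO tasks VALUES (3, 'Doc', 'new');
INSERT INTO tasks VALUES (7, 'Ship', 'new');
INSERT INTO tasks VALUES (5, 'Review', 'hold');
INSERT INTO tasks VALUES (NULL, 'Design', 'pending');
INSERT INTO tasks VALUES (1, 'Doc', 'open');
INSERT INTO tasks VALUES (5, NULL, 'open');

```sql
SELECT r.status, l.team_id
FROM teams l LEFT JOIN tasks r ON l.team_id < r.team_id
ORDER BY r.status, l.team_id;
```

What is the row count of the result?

28

LEFT JOIN keeps every row from `teams`; unmatched rows get NULL for `tasks`'s columns.
Matching on l.team_id < r.team_id. A NULL in a compared column never satisfies the condition.
- l row (team_id=1): matches 5 r row(s) → 5 output row(s).
- l row (team_id=1): matches 5 r row(s) → 5 output row(s).
- l row (team_id=8): no match → kept, r columns NULL.
- l row (team_id=3): matches 4 r row(s) → 4 output row(s).
- l row (team_id=2): matches 5 r row(s) → 5 output row(s).
- l row (team_id=1): matches 5 r row(s) → 5 output row(s).
- l row (team_id=8): no match → kept, r columns NULL.
- l row (team_id=NULL): no match → kept, r columns NULL.
- l row (team_id=8): no match → kept, r columns NULL.
Total: 24 matched + 4 padded = 28 rows.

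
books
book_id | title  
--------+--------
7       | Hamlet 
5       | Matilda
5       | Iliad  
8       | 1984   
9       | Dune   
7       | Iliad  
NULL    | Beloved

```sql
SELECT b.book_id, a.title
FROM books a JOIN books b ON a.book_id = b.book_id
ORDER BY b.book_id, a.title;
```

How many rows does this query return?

INNER JOIN keeps only pairs where the ON condition holds.
Matching on a.book_id = b.book_id. A NULL in a compared column never satisfies the condition.
- a[0] book_id=7 → 2 match(es) in b → 2 row(s).
- a[1] book_id=5 → 2 match(es) in b → 2 row(s).
- a[2] book_id=5 → 2 match(es) in b → 2 row(s).
- a[3] book_id=8 → 1 match(es) in b → 1 row(s).
- a[4] book_id=9 → 1 match(es) in b → 1 row(s).
- a[5] book_id=7 → 2 match(es) in b → 2 row(s).
- a[6] book_id=NULL → no match; dropped.
Total: 10 rows.

10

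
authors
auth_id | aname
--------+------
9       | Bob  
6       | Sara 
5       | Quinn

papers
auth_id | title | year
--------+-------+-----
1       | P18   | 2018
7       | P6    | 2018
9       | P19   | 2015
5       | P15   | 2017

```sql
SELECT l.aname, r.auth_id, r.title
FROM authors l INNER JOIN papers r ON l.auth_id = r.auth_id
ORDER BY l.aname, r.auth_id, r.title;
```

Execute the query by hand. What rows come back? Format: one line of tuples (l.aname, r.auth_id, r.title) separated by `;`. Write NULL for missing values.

INNER JOIN keeps only pairs where the ON condition holds.
Matching on l.auth_id = r.auth_id.
- auth_id=9: 1 matching r row(s), so 1 row(s) emitted.
- auth_id=6: no matching r row, dropped.
- auth_id=5: 1 matching r row(s), so 1 row(s) emitted.
After projecting and ordering:
l.aname | r.auth_id | r.title
Bob | 9 | P19
Quinn | 5 | P15

(Bob, 9, P19); (Quinn, 5, P15)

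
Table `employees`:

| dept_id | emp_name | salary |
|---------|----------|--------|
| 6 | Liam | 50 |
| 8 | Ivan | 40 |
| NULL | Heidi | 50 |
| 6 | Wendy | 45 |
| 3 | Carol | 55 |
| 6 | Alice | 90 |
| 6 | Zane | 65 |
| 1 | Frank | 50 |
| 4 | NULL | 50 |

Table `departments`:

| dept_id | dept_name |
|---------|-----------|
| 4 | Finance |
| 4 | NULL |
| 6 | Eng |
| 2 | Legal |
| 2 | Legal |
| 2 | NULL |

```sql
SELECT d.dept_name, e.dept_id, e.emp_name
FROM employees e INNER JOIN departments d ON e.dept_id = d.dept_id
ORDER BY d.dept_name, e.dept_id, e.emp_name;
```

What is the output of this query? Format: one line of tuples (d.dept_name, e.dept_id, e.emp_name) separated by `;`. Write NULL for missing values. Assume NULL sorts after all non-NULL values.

INNER JOIN keeps only pairs where the ON condition holds.
Matching on e.dept_id = d.dept_id. A NULL in a compared column never satisfies the condition.
- e[0] dept_id=6 → 1 match(es) in d → 1 row(s).
- e[1] dept_id=8 → no match; dropped.
- e[2] dept_id=NULL → no match; dropped.
- e[3] dept_id=6 → 1 match(es) in d → 1 row(s).
- e[4] dept_id=3 → no match; dropped.
- e[5] dept_id=6 → 1 match(es) in d → 1 row(s).
- e[6] dept_id=6 → 1 match(es) in d → 1 row(s).
- e[7] dept_id=1 → no match; dropped.
- e[8] dept_id=4 → 2 match(es) in d → 2 row(s).
After projecting and ordering:
d.dept_name | e.dept_id | e.emp_name
Eng | 6 | Alice
Eng | 6 | Liam
Eng | 6 | Wendy
Eng | 6 | Zane
Finance | 4 | NULL
NULL | 4 | NULL

(Eng, 6, Alice); (Eng, 6, Liam); (Eng, 6, Wendy); (Eng, 6, Zane); (Finance, 4, NULL); (NULL, 4, NULL)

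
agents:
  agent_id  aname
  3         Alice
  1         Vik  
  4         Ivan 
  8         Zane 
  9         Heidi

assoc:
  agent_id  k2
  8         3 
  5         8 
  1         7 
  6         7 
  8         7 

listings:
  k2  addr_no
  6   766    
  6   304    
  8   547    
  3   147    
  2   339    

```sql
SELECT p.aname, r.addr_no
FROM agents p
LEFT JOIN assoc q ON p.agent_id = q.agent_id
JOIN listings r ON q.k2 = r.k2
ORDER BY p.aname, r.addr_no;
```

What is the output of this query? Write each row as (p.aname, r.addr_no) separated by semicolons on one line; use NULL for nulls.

(Zane, 147)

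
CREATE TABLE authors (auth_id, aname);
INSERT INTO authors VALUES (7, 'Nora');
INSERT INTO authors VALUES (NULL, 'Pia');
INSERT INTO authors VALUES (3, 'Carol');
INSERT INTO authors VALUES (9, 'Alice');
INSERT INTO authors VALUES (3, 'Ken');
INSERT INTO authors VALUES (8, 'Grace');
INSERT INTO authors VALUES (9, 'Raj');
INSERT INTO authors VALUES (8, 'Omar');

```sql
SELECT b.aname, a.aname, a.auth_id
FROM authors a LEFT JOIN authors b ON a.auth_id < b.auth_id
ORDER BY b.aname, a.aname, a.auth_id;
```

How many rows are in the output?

21

LEFT JOIN keeps every row from `authors a`; unmatched rows get NULL for `authors b`'s columns.
Matching on a.auth_id < b.auth_id. A NULL in a compared column never satisfies the condition.
Matched pairs: 18; unmatched a rows kept: 3.
Total: 18 matched + 3 padded = 21 rows.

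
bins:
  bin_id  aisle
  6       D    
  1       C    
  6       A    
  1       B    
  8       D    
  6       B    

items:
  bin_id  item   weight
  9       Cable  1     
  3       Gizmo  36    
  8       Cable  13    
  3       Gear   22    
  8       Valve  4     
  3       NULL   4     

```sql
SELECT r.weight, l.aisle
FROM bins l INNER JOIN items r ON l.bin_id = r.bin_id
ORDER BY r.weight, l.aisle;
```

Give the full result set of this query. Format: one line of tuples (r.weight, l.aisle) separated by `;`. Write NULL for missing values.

(4, D); (13, D)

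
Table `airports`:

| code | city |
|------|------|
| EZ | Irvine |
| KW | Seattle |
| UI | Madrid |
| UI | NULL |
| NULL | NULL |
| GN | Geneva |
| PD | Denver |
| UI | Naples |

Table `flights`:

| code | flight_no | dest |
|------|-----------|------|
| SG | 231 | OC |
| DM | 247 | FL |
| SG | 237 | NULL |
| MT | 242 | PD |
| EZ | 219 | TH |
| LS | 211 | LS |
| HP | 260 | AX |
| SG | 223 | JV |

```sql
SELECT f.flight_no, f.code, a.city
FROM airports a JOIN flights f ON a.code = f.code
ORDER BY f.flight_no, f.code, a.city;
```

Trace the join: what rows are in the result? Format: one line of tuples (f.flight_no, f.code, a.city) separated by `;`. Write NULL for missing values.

(219, EZ, Irvine)

INNER JOIN keeps only pairs where the ON condition holds.
Matching on a.code = f.code. A NULL in a compared column never satisfies the condition.
- code=EZ: 1 matching f row(s), so 1 row(s) emitted.
- code=KW: no matching f row, dropped.
- code=UI: no matching f row, dropped.
- code=UI: no matching f row, dropped.
- code=NULL: no matching f row, dropped.
- code=GN: no matching f row, dropped.
- code=PD: no matching f row, dropped.
- code=UI: no matching f row, dropped.
After projecting and ordering:
f.flight_no | f.code | a.city
219 | EZ | Irvine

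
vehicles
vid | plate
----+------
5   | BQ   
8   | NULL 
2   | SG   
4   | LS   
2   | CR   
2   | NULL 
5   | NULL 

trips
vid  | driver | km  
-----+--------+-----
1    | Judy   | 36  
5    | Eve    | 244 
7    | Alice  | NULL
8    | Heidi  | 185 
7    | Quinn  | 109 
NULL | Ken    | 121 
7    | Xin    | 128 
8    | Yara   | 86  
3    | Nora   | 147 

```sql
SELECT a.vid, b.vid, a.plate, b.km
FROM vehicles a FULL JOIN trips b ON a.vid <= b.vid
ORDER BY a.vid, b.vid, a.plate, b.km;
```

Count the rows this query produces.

43

FULL OUTER JOIN keeps every row from both sides; unmatched rows get NULL for the other side's columns.
Matching on a.vid <= b.vid. A NULL in a compared column never satisfies the condition.
- a row (vid=5): matches 6 b row(s) → 6 output row(s).
- a row (vid=8): matches 2 b row(s) → 2 output row(s).
- a row (vid=2): matches 7 b row(s) → 7 output row(s).
- a row (vid=4): matches 6 b row(s) → 6 output row(s).
- a row (vid=2): matches 7 b row(s) → 7 output row(s).
- a row (vid=2): matches 7 b row(s) → 7 output row(s).
- a row (vid=5): matches 6 b row(s) → 6 output row(s).
- 2 b row(s) had no a match → kept, a columns NULL.
Total: 41 matched + 2 padded = 43 rows.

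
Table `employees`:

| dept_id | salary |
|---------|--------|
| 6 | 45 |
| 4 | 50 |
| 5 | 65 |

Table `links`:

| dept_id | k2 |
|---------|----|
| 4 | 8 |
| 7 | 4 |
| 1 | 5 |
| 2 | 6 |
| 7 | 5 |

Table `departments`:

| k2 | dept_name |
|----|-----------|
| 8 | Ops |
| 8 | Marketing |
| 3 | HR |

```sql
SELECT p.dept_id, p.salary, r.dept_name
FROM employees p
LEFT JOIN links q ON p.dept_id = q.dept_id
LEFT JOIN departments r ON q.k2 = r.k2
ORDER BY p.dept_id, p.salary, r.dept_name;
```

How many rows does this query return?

4

Step 1 — p LEFT JOIN q on dept_id → 3 row(s).
Then LEFT JOIN `departments r` on k2: each of those 3 rows is kept; rows whose q.k2 has no match in r get NULL for r's columns.
Result: 4 row(s).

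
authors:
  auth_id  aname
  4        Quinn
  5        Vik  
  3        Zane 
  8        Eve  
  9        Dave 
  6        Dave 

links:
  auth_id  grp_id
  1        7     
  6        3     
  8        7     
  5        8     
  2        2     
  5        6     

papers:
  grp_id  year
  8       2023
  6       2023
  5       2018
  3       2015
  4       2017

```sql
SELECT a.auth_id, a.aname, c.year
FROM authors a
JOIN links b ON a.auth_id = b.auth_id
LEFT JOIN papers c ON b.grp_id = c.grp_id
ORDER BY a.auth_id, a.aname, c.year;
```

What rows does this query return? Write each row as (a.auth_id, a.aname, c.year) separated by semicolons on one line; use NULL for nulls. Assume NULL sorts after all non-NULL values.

(5, Vik, 2023); (5, Vik, 2023); (6, Dave, 2015); (8, Eve, NULL)

Joins associate left-to-right: authors INNER JOIN links on auth_id gives 4 intermediate row(s).
Then LEFT JOIN `papers c` on grp_id: each of those 4 rows is kept; rows whose b.grp_id has no match in c get NULL for c's columns.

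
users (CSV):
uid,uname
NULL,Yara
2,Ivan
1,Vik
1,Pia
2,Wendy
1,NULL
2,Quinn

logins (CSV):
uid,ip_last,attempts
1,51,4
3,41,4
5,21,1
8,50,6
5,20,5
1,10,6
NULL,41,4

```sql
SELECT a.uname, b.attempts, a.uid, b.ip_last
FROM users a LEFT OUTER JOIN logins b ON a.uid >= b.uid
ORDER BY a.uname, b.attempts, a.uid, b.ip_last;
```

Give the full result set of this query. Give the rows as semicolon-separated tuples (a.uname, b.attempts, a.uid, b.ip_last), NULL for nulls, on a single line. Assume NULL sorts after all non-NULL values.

LEFT JOIN keeps every row from `users`; unmatched rows get NULL for `logins`'s columns.
Matching on a.uid >= b.uid. A NULL in a compared column never satisfies the condition.
Matched pairs: 12; unmatched a rows kept: 1.

(Ivan, 4, 2, 51); (Ivan, 6, 2, 10); (Pia, 4, 1, 51); (Pia, 6, 1, 10); (Quinn, 4, 2, 51); (Quinn, 6, 2, 10); (Vik, 4, 1, 51); (Vik, 6, 1, 10); (Wendy, 4, 2, 51); (Wendy, 6, 2, 10); (Yara, NULL, NULL, NULL); (NULL, 4, 1, 51); (NULL, 6, 1, 10)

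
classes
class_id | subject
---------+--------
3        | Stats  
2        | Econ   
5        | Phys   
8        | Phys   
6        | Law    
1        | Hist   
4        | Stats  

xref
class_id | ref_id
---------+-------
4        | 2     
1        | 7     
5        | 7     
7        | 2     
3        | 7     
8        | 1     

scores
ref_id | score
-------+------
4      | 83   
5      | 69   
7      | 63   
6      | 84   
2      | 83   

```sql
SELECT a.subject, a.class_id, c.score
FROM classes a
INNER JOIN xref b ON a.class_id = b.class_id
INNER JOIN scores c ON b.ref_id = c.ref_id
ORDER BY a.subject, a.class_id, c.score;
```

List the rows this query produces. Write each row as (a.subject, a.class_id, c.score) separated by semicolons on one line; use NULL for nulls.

(Hist, 1, 63); (Phys, 5, 63); (Stats, 3, 63); (Stats, 4, 83)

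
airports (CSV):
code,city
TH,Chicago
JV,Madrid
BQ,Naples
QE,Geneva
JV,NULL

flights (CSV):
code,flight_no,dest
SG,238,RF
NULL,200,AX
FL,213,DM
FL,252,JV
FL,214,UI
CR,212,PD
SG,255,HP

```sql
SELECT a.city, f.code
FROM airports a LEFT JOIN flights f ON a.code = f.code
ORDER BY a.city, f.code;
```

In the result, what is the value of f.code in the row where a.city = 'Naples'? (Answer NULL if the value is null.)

LEFT JOIN keeps every row from `airports`; unmatched rows get NULL for `flights`'s columns.
Matching on a.code = f.code. A NULL in a compared column never satisfies the condition.
- a row (code=TH): no match → kept, f columns NULL.
- a row (code=JV): no match → kept, f columns NULL.
- a row (code=BQ): no match → kept, f columns NULL.
- a row (code=QE): no match → kept, f columns NULL.
- a row (code=JV): no match → kept, f columns NULL.

NULL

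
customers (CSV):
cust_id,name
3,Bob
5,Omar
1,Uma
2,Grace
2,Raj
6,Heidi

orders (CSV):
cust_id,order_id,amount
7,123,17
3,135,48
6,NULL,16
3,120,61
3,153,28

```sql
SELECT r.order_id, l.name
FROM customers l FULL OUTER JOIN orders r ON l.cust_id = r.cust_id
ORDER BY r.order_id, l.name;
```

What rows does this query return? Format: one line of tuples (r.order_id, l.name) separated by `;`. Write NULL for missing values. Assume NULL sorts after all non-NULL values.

(120, Bob); (123, NULL); (135, Bob); (153, Bob); (NULL, Grace); (NULL, Heidi); (NULL, Omar); (NULL, Raj); (NULL, Uma)

FULL OUTER JOIN keeps every row from both sides; unmatched rows get NULL for the other side's columns.
Matching on l.cust_id = r.cust_id.
- cust_id=3: 3 matching r row(s), so 3 row(s) emitted.
- cust_id=5: no r row matches, row kept with r columns NULL.
- cust_id=1: no r row matches, row kept with r columns NULL.
- cust_id=2: no r row matches, row kept with r columns NULL.
- cust_id=2: no r row matches, row kept with r columns NULL.
- cust_id=6: 1 matching r row(s), so 1 row(s) emitted.
- 1 row(s) from r found no l partner → padded with NULL.
After projecting and ordering:
r.order_id | l.name
120 | Bob
123 | NULL
135 | Bob
153 | Bob
NULL | Grace
NULL | Heidi
NULL | Omar
NULL | Raj
NULL | Uma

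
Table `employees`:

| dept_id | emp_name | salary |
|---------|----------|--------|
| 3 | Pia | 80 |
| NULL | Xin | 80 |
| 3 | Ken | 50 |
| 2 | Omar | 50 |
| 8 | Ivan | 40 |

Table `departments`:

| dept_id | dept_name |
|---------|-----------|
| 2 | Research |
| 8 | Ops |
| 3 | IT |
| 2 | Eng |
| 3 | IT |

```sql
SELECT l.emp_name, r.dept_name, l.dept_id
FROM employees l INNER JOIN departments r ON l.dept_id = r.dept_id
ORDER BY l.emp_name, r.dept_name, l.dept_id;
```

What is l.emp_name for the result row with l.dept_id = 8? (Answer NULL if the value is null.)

Ivan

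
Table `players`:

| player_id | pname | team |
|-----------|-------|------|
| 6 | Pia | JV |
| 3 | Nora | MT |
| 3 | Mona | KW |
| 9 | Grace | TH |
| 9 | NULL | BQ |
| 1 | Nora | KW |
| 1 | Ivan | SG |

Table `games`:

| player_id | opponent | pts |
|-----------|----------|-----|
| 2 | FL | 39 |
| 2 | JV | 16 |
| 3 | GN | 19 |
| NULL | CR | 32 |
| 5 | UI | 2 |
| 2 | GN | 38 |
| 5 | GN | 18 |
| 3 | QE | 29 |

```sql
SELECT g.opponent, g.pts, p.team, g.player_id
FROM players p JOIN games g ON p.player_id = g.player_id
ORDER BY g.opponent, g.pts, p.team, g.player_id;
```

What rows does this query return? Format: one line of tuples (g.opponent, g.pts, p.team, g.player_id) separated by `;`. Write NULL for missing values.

INNER JOIN keeps only pairs where the ON condition holds.
Matching on p.player_id = g.player_id. A NULL in a compared column never satisfies the condition.
- p[0] player_id=6 → no match; dropped.
- p[1] player_id=3 → 2 match(es) in g → 2 row(s).
- p[2] player_id=3 → 2 match(es) in g → 2 row(s).
- p[3] player_id=9 → no match; dropped.
- p[4] player_id=9 → no match; dropped.
- p[5] player_id=1 → no match; dropped.
- p[6] player_id=1 → no match; dropped.
After projecting and ordering:
g.opponent | g.pts | p.team | g.player_id
GN | 19 | KW | 3
GN | 19 | MT | 3
QE | 29 | KW | 3
QE | 29 | MT | 3

(GN, 19, KW, 3); (GN, 19, MT, 3); (QE, 29, KW, 3); (QE, 29, MT, 3)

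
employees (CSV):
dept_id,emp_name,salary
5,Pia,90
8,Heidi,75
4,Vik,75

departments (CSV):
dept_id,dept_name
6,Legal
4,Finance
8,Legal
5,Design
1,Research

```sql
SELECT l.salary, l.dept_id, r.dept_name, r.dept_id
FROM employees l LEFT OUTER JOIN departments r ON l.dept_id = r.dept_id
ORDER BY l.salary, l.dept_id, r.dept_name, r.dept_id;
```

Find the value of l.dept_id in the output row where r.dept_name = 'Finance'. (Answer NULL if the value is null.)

4

LEFT JOIN keeps every row from `employees`; unmatched rows get NULL for `departments`'s columns.
Matching on l.dept_id = r.dept_id.
- dept_id=5: 1 matching r row(s), so 1 row(s) emitted.
- dept_id=8: 1 matching r row(s), so 1 row(s) emitted.
- dept_id=4: 1 matching r row(s), so 1 row(s) emitted.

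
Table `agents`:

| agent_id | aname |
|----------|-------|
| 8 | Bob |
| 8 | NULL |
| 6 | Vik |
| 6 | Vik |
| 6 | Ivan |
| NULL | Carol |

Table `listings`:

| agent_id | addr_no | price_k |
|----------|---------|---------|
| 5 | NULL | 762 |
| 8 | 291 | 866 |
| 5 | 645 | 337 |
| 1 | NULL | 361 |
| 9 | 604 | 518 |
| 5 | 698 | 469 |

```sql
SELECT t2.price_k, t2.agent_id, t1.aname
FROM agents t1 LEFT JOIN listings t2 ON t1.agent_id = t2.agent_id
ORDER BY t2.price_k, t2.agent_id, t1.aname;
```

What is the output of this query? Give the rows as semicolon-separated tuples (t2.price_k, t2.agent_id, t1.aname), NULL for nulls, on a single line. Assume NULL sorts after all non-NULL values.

(866, 8, Bob); (866, 8, NULL); (NULL, NULL, Carol); (NULL, NULL, Ivan); (NULL, NULL, Vik); (NULL, NULL, Vik)

LEFT JOIN keeps every row from `agents`; unmatched rows get NULL for `listings`'s columns.
Matching on t1.agent_id = t2.agent_id. A NULL in a compared column never satisfies the condition.
- t1 (agent_id=8) pairs with 1 row(s) of t2.
- t1 (agent_id=8) pairs with 1 row(s) of t2.
- t1 (agent_id=6) has no partner → padded with NULL.
- t1 (agent_id=6) has no partner → padded with NULL.
- t1 (agent_id=6) has no partner → padded with NULL.
- t1 (agent_id=NULL) has no partner → padded with NULL.
After projecting and ordering:
t2.price_k | t2.agent_id | t1.aname
866 | 8 | Bob
866 | 8 | NULL
NULL | NULL | Carol
NULL | NULL | Ivan
NULL | NULL | Vik
NULL | NULL | Vik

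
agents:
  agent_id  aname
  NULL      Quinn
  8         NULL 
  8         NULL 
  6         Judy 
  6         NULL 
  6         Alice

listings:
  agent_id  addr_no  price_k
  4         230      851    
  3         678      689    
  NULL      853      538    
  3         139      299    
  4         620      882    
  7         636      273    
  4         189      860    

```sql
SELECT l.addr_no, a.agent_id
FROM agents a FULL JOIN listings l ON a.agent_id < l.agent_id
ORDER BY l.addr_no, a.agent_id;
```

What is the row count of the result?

FULL OUTER JOIN keeps every row from both sides; unmatched rows get NULL for the other side's columns.
Matching on a.agent_id < l.agent_id. A NULL in a compared column never satisfies the condition.
- a (agent_id=NULL) has no partner → padded with NULL.
- a (agent_id=8) has no partner → padded with NULL.
- a (agent_id=8) has no partner → padded with NULL.
- a (agent_id=6) pairs with 1 row(s) of l.
- a (agent_id=6) pairs with 1 row(s) of l.
- a (agent_id=6) pairs with 1 row(s) of l.
- 6 l row(s) had no a match → kept, a columns NULL.
Total: 3 matched + 9 padded = 12 rows.

12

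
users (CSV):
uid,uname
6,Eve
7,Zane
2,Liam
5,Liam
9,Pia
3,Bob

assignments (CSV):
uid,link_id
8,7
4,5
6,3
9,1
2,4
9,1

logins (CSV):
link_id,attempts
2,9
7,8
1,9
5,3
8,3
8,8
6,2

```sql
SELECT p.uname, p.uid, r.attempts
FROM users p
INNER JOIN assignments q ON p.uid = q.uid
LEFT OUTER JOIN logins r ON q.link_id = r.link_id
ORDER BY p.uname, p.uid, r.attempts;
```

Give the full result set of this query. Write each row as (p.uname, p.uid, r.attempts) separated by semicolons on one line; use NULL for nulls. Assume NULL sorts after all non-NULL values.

(Eve, 6, NULL); (Liam, 2, NULL); (Pia, 9, 9); (Pia, 9, 9)

Joins associate left-to-right: users INNER JOIN assignments on uid gives 4 intermediate row(s).
Then LEFT JOIN `logins r` on link_id: each of those 4 rows is kept; rows whose q.link_id has no match in r get NULL for r's columns.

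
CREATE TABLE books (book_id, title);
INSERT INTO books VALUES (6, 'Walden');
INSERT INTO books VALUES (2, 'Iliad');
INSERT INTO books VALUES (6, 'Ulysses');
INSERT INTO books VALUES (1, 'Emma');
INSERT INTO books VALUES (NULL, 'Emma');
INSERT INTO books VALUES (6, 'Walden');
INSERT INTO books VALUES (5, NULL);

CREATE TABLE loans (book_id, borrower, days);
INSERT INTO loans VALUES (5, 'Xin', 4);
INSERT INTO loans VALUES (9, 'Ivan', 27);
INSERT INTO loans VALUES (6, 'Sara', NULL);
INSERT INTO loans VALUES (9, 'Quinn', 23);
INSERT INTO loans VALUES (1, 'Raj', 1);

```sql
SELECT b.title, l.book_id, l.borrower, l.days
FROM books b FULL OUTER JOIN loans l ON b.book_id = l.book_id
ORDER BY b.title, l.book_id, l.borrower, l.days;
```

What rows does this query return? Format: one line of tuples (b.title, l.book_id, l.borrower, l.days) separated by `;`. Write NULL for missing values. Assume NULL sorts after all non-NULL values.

FULL OUTER JOIN keeps every row from both sides; unmatched rows get NULL for the other side's columns.
Matching on b.book_id = l.book_id. A NULL in a compared column never satisfies the condition.
- book_id=6: 1 matching l row(s), so 1 row(s) emitted.
- book_id=2: no l row matches, row kept with l columns NULL.
- book_id=6: 1 matching l row(s), so 1 row(s) emitted.
- book_id=1: 1 matching l row(s), so 1 row(s) emitted.
- book_id=NULL: no l row matches, row kept with l columns NULL.
- book_id=6: 1 matching l row(s), so 1 row(s) emitted.
- book_id=5: 1 matching l row(s), so 1 row(s) emitted.
- plus 2 unmatched l row(s), each kept with NULL b columns.
After projecting and ordering:
b.title | l.book_id | l.borrower | l.days
Emma | 1 | Raj | 1
Emma | NULL | NULL | NULL
Iliad | NULL | NULL | NULL
Ulysses | 6 | Sara | NULL
Walden | 6 | Sara | NULL
Walden | 6 | Sara | NULL
NULL | 5 | Xin | 4
NULL | 9 | Ivan | 27
NULL | 9 | Quinn | 23

(Emma, 1, Raj, 1); (Emma, NULL, NULL, NULL); (Iliad, NULL, NULL, NULL); (Ulysses, 6, Sara, NULL); (Walden, 6, Sara, NULL); (Walden, 6, Sara, NULL); (NULL, 5, Xin, 4); (NULL, 9, Ivan, 27); (NULL, 9, Quinn, 23)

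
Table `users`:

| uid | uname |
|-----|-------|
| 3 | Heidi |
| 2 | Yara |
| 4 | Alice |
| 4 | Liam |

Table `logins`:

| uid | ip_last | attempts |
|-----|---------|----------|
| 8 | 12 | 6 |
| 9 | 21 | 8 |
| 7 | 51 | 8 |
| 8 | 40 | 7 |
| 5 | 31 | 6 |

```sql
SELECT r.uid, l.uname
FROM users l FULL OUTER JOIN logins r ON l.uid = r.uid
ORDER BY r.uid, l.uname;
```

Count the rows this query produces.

FULL OUTER JOIN keeps every row from both sides; unmatched rows get NULL for the other side's columns.
Matching on l.uid = r.uid.
- l row (uid=3): no match → kept, r columns NULL.
- l row (uid=2): no match → kept, r columns NULL.
- l row (uid=4): no match → kept, r columns NULL.
- l row (uid=4): no match → kept, r columns NULL.
- 5 r row(s) had no l match → kept, l columns NULL.
Total: 0 matched + 9 padded = 9 rows.

9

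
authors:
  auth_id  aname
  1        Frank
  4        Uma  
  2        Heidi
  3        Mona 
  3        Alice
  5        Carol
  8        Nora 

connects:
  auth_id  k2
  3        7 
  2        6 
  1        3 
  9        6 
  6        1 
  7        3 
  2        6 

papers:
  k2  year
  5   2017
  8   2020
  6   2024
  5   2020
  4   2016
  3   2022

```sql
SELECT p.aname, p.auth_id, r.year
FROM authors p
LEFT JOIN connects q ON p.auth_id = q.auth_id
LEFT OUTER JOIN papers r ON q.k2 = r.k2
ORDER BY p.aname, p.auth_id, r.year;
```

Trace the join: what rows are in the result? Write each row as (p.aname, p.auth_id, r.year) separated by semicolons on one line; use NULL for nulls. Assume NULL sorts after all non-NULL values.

(Alice, 3, NULL); (Carol, 5, NULL); (Frank, 1, 2022); (Heidi, 2, 2024); (Heidi, 2, 2024); (Mona, 3, NULL); (Nora, 8, NULL); (Uma, 4, NULL)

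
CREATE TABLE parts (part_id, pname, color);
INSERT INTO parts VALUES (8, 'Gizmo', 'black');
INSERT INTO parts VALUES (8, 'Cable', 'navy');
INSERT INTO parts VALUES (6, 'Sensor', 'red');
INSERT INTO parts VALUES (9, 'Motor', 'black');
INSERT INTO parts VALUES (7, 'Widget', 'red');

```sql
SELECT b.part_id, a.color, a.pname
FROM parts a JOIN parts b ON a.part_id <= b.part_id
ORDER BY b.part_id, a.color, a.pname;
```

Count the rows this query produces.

16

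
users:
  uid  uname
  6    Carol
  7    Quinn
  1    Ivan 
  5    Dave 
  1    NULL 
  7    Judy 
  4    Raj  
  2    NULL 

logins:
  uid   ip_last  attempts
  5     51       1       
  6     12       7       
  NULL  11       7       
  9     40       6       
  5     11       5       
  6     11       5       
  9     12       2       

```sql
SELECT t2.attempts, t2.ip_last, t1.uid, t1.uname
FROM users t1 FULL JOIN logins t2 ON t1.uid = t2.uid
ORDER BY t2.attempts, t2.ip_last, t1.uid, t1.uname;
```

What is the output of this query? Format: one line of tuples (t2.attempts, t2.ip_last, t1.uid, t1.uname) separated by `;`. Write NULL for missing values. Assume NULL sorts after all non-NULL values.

FULL OUTER JOIN keeps every row from both sides; unmatched rows get NULL for the other side's columns.
Matching on t1.uid = t2.uid. A NULL in a compared column never satisfies the condition.
- t1 row (uid=6): matches 2 t2 row(s) → 2 output row(s).
- t1 row (uid=7): no match → kept, t2 columns NULL.
- t1 row (uid=1): no match → kept, t2 columns NULL.
- t1 row (uid=5): matches 2 t2 row(s) → 2 output row(s).
- t1 row (uid=1): no match → kept, t2 columns NULL.
- t1 row (uid=7): no match → kept, t2 columns NULL.
- t1 row (uid=4): no match → kept, t2 columns NULL.
- t1 row (uid=2): no match → kept, t2 columns NULL.
- plus 3 unmatched t2 row(s), each kept with NULL t1 columns.

(1, 51, 5, Dave); (2, 12, NULL, NULL); (5, 11, 5, Dave); (5, 11, 6, Carol); (6, 40, NULL, NULL); (7, 11, NULL, NULL); (7, 12, 6, Carol); (NULL, NULL, 1, Ivan); (NULL, NULL, 1, NULL); (NULL, NULL, 2, NULL); (NULL, NULL, 4, Raj); (NULL, NULL, 7, Judy); (NULL, NULL, 7, Quinn)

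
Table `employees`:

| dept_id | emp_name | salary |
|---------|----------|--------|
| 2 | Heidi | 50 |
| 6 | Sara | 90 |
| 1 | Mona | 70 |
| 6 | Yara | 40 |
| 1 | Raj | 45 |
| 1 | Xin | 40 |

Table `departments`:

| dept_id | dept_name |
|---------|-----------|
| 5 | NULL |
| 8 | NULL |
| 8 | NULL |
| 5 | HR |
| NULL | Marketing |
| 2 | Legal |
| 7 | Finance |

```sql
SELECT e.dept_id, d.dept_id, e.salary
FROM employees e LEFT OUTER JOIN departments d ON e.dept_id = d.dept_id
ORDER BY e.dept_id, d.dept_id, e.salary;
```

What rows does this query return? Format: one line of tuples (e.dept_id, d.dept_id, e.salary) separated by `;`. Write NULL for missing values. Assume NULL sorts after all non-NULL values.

(1, NULL, 40); (1, NULL, 45); (1, NULL, 70); (2, 2, 50); (6, NULL, 40); (6, NULL, 90)

LEFT JOIN keeps every row from `employees`; unmatched rows get NULL for `departments`'s columns.
Matching on e.dept_id = d.dept_id. A NULL in a compared column never satisfies the condition.
- e row (dept_id=2): matches 1 d row(s) → 1 output row(s).
- e row (dept_id=6): no match → kept, d columns NULL.
- e row (dept_id=1): no match → kept, d columns NULL.
- e row (dept_id=6): no match → kept, d columns NULL.
- e row (dept_id=1): no match → kept, d columns NULL.
- e row (dept_id=1): no match → kept, d columns NULL.
After projecting and ordering:
e.dept_id | d.dept_id | e.salary
1 | NULL | 40
1 | NULL | 45
1 | NULL | 70
2 | 2 | 50
6 | NULL | 40
6 | NULL | 90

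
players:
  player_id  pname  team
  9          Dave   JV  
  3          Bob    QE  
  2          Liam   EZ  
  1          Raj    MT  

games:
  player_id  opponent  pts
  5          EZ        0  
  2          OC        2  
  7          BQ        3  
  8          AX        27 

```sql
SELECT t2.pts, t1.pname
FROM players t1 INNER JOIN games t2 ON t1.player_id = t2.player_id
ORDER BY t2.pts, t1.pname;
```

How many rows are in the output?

INNER JOIN keeps only pairs where the ON condition holds.
Matching on t1.player_id = t2.player_id.
Matched pairs: 1.
Total: 1 rows.

1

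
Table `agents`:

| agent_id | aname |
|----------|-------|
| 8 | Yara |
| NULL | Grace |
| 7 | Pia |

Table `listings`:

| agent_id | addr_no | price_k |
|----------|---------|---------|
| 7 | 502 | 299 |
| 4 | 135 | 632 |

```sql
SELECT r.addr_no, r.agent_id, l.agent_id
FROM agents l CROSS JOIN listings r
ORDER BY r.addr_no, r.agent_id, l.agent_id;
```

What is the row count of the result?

CROSS JOIN pairs every row of `agents` with every row of `listings`: 3 × 2 = 6 rows.

6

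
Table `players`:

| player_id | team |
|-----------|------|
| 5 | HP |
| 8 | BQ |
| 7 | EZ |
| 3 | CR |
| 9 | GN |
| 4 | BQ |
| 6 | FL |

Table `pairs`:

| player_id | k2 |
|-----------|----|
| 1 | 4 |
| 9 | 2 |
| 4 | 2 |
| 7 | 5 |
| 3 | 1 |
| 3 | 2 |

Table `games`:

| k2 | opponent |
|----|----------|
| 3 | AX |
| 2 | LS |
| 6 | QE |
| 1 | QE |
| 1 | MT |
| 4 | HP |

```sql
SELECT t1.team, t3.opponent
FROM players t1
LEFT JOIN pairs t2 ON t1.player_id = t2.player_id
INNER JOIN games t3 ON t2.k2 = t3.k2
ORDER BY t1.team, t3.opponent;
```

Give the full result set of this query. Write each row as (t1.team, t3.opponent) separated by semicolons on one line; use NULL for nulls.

(BQ, LS); (CR, LS); (CR, MT); (CR, QE); (GN, LS)

Joins associate left-to-right: players LEFT JOIN pairs on player_id gives 8 intermediate row(s).
Then INNER JOIN `games t3` on k2: keep only rows whose t2.k2 appears in t3.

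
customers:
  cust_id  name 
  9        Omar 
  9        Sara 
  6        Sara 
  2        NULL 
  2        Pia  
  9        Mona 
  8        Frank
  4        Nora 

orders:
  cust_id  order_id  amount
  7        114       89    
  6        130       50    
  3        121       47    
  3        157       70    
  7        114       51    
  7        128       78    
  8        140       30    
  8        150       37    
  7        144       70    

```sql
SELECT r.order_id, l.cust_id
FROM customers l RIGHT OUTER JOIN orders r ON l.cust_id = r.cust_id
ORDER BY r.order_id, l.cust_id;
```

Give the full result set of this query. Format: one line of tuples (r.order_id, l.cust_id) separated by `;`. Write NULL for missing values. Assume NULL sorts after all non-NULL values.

RIGHT JOIN keeps every row from `orders`; unmatched rows get NULL for `customers`'s columns.
Matching on l.cust_id = r.cust_id.
Matched pairs: 3; unmatched r rows kept: 6.

(114, NULL); (114, NULL); (121, NULL); (128, NULL); (130, 6); (140, 8); (144, NULL); (150, 8); (157, NULL)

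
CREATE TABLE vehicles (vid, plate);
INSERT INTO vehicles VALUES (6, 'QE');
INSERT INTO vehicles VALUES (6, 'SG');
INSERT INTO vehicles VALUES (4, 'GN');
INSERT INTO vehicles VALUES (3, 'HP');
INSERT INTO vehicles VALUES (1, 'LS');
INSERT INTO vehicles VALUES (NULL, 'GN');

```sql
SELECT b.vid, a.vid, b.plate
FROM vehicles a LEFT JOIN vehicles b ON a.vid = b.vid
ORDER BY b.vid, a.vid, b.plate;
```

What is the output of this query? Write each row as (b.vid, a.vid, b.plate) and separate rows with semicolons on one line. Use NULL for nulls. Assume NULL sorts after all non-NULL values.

(1, 1, LS); (3, 3, HP); (4, 4, GN); (6, 6, QE); (6, 6, QE); (6, 6, SG); (6, 6, SG); (NULL, NULL, NULL)

LEFT JOIN keeps every row from `vehicles a`; unmatched rows get NULL for `vehicles b`'s columns.
Matching on a.vid = b.vid. A NULL in a compared column never satisfies the condition.
- a[0] vid=6 → 2 match(es) in b → 2 row(s).
- a[1] vid=6 → 2 match(es) in b → 2 row(s).
- a[2] vid=4 → 1 match(es) in b → 1 row(s).
- a[3] vid=3 → 1 match(es) in b → 1 row(s).
- a[4] vid=1 → 1 match(es) in b → 1 row(s).
- a[5] vid=NULL → no match; kept with NULLs on the b side.
After projecting and ordering:
b.vid | a.vid | b.plate
1 | 1 | LS
3 | 3 | HP
4 | 4 | GN
6 | 6 | QE
6 | 6 | QE
6 | 6 | SG
6 | 6 | SG
NULL | NULL | NULL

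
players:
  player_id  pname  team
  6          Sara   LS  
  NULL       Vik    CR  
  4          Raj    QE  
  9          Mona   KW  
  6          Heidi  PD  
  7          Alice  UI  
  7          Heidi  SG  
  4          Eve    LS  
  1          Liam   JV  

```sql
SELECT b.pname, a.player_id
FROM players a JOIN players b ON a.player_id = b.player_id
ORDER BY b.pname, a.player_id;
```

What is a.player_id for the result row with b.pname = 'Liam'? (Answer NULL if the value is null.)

1

INNER JOIN keeps only pairs where the ON condition holds.
Matching on a.player_id = b.player_id. A NULL in a compared column never satisfies the condition.
- a[0] player_id=6 → 2 match(es) in b → 2 row(s).
- a[1] player_id=NULL → no match; dropped.
- a[2] player_id=4 → 2 match(es) in b → 2 row(s).
- a[3] player_id=9 → 1 match(es) in b → 1 row(s).
- a[4] player_id=6 → 2 match(es) in b → 2 row(s).
- a[5] player_id=7 → 2 match(es) in b → 2 row(s).
- a[6] player_id=7 → 2 match(es) in b → 2 row(s).
- a[7] player_id=4 → 2 match(es) in b → 2 row(s).
- a[8] player_id=1 → 1 match(es) in b → 1 row(s).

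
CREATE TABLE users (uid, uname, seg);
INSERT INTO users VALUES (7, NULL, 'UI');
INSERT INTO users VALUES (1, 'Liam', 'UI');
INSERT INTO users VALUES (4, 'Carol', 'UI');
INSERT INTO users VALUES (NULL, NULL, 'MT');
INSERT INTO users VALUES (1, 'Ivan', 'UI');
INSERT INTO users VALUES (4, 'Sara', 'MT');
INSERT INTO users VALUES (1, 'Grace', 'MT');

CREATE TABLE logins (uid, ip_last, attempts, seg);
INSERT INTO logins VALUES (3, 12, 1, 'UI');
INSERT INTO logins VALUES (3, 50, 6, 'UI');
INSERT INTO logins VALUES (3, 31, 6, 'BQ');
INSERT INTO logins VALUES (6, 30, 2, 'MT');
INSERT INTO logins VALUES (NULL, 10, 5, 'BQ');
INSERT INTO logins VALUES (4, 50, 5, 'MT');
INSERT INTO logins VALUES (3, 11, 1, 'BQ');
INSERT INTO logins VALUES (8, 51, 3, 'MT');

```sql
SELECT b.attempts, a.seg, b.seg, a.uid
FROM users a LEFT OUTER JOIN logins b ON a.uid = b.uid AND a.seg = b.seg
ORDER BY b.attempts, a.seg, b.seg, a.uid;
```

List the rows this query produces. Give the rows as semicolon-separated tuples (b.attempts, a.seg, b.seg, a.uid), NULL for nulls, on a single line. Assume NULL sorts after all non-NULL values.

LEFT JOIN keeps every row from `users`; unmatched rows get NULL for `logins`'s columns.
Matching on a.uid = b.uid AND a.seg = b.seg. A NULL in a compared column never satisfies the condition.
- a[0] uid=7, seg=UI → no match; kept with NULLs on the b side.
- a[1] uid=1, seg=UI → no match; kept with NULLs on the b side.
- a[2] uid=4, seg=UI → no match; kept with NULLs on the b side.
- a[3] uid=NULL, seg=MT → no match; kept with NULLs on the b side.
- a[4] uid=1, seg=UI → no match; kept with NULLs on the b side.
- a[5] uid=4, seg=MT → 1 match(es) in b → 1 row(s).
- a[6] uid=1, seg=MT → no match; kept with NULLs on the b side.
After projecting and ordering:
b.attempts | a.seg | b.seg | a.uid
5 | MT | MT | 4
NULL | MT | NULL | 1
NULL | MT | NULL | NULL
NULL | UI | NULL | 1
NULL | UI | NULL | 1
NULL | UI | NULL | 4
NULL | UI | NULL | 7

(5, MT, MT, 4); (NULL, MT, NULL, 1); (NULL, MT, NULL, NULL); (NULL, UI, NULL, 1); (NULL, UI, NULL, 1); (NULL, UI, NULL, 4); (NULL, UI, NULL, 7)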